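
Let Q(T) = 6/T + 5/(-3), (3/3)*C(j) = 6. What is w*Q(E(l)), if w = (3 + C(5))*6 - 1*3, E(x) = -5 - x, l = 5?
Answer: -578/5 ≈ -115.60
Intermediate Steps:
C(j) = 6
w = 51 (w = (3 + 6)*6 - 1*3 = 9*6 - 3 = 54 - 3 = 51)
Q(T) = -5/3 + 6/T (Q(T) = 6/T + 5*(-⅓) = 6/T - 5/3 = -5/3 + 6/T)
w*Q(E(l)) = 51*(-5/3 + 6/(-5 - 1*5)) = 51*(-5/3 + 6/(-5 - 5)) = 51*(-5/3 + 6/(-10)) = 51*(-5/3 + 6*(-⅒)) = 51*(-5/3 - ⅗) = 51*(-34/15) = -578/5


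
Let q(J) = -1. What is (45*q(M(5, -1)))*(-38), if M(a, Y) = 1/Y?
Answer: 1710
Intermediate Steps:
(45*q(M(5, -1)))*(-38) = (45*(-1))*(-38) = -45*(-38) = 1710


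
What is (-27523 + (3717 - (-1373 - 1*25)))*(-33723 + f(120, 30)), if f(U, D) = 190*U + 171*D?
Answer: 129809544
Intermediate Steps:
f(U, D) = 171*D + 190*U
(-27523 + (3717 - (-1373 - 1*25)))*(-33723 + f(120, 30)) = (-27523 + (3717 - (-1373 - 1*25)))*(-33723 + (171*30 + 190*120)) = (-27523 + (3717 - (-1373 - 25)))*(-33723 + (5130 + 22800)) = (-27523 + (3717 - 1*(-1398)))*(-33723 + 27930) = (-27523 + (3717 + 1398))*(-5793) = (-27523 + 5115)*(-5793) = -22408*(-5793) = 129809544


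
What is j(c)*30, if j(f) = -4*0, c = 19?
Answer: 0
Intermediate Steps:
j(f) = 0
j(c)*30 = 0*30 = 0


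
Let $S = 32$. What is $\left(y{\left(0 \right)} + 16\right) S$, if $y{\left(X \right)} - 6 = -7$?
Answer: $480$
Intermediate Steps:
$y{\left(X \right)} = -1$ ($y{\left(X \right)} = 6 - 7 = -1$)
$\left(y{\left(0 \right)} + 16\right) S = \left(-1 + 16\right) 32 = 15 \cdot 32 = 480$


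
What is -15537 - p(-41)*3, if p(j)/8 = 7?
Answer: -15705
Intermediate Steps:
p(j) = 56 (p(j) = 8*7 = 56)
-15537 - p(-41)*3 = -15537 - 56*3 = -15537 - 1*168 = -15537 - 168 = -15705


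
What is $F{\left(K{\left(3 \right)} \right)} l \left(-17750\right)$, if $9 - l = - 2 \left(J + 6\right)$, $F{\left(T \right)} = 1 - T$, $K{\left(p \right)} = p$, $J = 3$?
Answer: $958500$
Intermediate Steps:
$l = 27$ ($l = 9 - - 2 \left(3 + 6\right) = 9 - \left(-2\right) 9 = 9 - -18 = 9 + 18 = 27$)
$F{\left(K{\left(3 \right)} \right)} l \left(-17750\right) = \left(1 - 3\right) 27 \left(-17750\right) = \left(-2\right) 27 \left(-17750\right) = \left(-54\right) \left(-17750\right) = 958500$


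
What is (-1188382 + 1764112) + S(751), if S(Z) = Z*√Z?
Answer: 575730 + 751*√751 ≈ 5.9631e+5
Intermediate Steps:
S(Z) = Z^(3/2)
(-1188382 + 1764112) + S(751) = (-1188382 + 1764112) + 751^(3/2) = 575730 + 751*√751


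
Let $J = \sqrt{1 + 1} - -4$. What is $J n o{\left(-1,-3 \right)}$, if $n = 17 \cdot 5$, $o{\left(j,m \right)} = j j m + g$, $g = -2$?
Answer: $-1700 - 425 \sqrt{2} \approx -2301.0$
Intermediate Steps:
$o{\left(j,m \right)} = -2 + m j^{2}$ ($o{\left(j,m \right)} = j j m - 2 = j^{2} m - 2 = m j^{2} - 2 = -2 + m j^{2}$)
$n = 85$
$J = 4 + \sqrt{2}$ ($J = \sqrt{2} + 4 = 4 + \sqrt{2} \approx 5.4142$)
$J n o{\left(-1,-3 \right)} = \left(4 + \sqrt{2}\right) 85 \left(-2 - 3 \left(-1\right)^{2}\right) = \left(340 + 85 \sqrt{2}\right) \left(-2 - 3\right) = \left(340 + 85 \sqrt{2}\right) \left(-5\right) = -1700 - 425 \sqrt{2}$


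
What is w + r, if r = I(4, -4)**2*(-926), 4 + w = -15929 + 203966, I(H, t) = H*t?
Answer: -49023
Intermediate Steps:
w = 188033 (w = -4 + (-15929 + 203966) = -4 + 188037 = 188033)
r = -237056 (r = (4*(-4))**2*(-926) = (-16)**2*(-926) = 256*(-926) = -237056)
w + r = 188033 - 237056 = -49023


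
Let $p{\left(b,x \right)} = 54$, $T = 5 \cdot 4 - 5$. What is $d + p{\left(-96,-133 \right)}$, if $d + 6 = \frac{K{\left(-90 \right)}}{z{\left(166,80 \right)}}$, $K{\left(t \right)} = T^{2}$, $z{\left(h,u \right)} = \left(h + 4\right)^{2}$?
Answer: $\frac{55497}{1156} \approx 48.008$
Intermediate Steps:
$z{\left(h,u \right)} = \left(4 + h\right)^{2}$
$T = 15$ ($T = 20 - 5 = 15$)
$K{\left(t \right)} = 225$ ($K{\left(t \right)} = 15^{2} = 225$)
$d = - \frac{6927}{1156}$ ($d = -6 + \frac{225}{\left(4 + 166\right)^{2}} = -6 + \frac{225}{170^{2}} = -6 + \frac{225}{28900} = -6 + 225 \cdot \frac{1}{28900} = -6 + \frac{9}{1156} = - \frac{6927}{1156} \approx -5.9922$)
$d + p{\left(-96,-133 \right)} = - \frac{6927}{1156} + 54 = \frac{55497}{1156}$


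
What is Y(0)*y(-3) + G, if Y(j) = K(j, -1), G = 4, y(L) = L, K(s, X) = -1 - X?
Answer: 4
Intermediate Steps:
Y(j) = 0 (Y(j) = -1 - 1*(-1) = -1 + 1 = 0)
Y(0)*y(-3) + G = 0*(-3) + 4 = 0 + 4 = 4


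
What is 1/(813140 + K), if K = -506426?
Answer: 1/306714 ≈ 3.2604e-6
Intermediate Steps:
1/(813140 + K) = 1/(813140 - 506426) = 1/306714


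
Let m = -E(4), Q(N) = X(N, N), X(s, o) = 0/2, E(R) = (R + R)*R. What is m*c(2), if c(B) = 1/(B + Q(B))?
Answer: -16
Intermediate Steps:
E(R) = 2*R² (E(R) = (2*R)*R = 2*R²)
X(s, o) = 0 (X(s, o) = 0*(½) = 0)
Q(N) = 0
c(B) = 1/B (c(B) = 1/(B + 0) = 1/B)
m = -32 (m = -2*4² = -2*16 = -1*32 = -32)
m*c(2) = -32/2 = -32*½ = -16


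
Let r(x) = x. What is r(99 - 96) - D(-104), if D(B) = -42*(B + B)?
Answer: -8733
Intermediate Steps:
D(B) = -84*B
r(99 - 96) - D(-104) = (99 - 96) - (-84)*(-104) = 3 - 1*8736 = 3 - 8736 = -8733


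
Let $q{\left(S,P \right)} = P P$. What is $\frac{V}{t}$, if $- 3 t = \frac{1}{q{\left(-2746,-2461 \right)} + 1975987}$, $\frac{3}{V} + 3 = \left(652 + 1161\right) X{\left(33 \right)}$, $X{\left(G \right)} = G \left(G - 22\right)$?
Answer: $- \frac{2008127}{18281} \approx -109.85$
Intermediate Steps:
$X{\left(G \right)} = G \left(-22 + G\right)$
$V = \frac{1}{219372}$ ($V = \frac{3}{-3 + \left(652 + 1161\right) 33 \left(-22 + 33\right)} = \frac{3}{-3 + 1813 \cdot 33 \cdot 11} = \frac{3}{-3 + 1813 \cdot 363} = \frac{3}{-3 + 658119} = \frac{3}{658116} = 3 \cdot \frac{1}{658116} = \frac{1}{219372} \approx 4.5585 \cdot 10^{-6}$)
$q{\left(S,P \right)} = P^{2}$
$t = - \frac{1}{24097524}$ ($t = - \frac{1}{3 \left(\left(-2461\right)^{2} + 1975987\right)} = - \frac{1}{3 \left(6056521 + 1975987\right)} = - \frac{1}{3 \cdot 8032508} = \left(- \frac{1}{3}\right) \frac{1}{8032508} = - \frac{1}{24097524} \approx -4.1498 \cdot 10^{-8}$)
$\frac{V}{t} = \frac{1}{219372 \left(- \frac{1}{24097524}\right)} = \frac{1}{219372} \left(-24097524\right) = - \frac{2008127}{18281}$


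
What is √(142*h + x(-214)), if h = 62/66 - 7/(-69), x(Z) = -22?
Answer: √72470838/759 ≈ 11.216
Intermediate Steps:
h = 790/759 (h = 62*(1/66) - 7*(-1/69) = 31/33 + 7/69 = 790/759 ≈ 1.0408)
√(142*h + x(-214)) = √(142*(790/759) - 22) = √(112180/759 - 22) = √(95482/759) = √72470838/759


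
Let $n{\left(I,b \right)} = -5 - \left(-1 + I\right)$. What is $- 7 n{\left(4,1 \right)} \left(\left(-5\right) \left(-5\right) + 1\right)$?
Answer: $1456$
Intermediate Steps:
$n{\left(I,b \right)} = -4 - I$
$- 7 n{\left(4,1 \right)} \left(\left(-5\right) \left(-5\right) + 1\right) = - 7 \left(-4 - 4\right) \left(\left(-5\right) \left(-5\right) + 1\right) = - 7 \left(-4 - 4\right) \left(25 + 1\right) = \left(-7\right) \left(-8\right) 26 = 56 \cdot 26 = 1456$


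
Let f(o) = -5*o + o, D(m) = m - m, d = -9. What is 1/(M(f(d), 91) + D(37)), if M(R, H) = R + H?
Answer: 1/127 ≈ 0.0078740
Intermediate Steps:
D(m) = 0
f(o) = -4*o
M(R, H) = H + R
1/(M(f(d), 91) + D(37)) = 1/((91 - 4*(-9)) + 0) = 1/((91 + 36) + 0) = 1/(127 + 0) = 1/127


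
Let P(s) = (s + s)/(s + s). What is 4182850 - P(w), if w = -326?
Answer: 4182849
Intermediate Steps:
P(s) = 1 (P(s) = (2*s)/((2*s)) = (2*s)*(1/(2*s)) = 1)
4182850 - P(w) = 4182850 - 1*1 = 4182850 - 1 = 4182849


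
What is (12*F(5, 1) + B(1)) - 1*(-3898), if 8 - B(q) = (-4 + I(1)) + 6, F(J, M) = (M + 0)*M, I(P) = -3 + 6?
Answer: 3913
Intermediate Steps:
I(P) = 3
F(J, M) = M**2 (F(J, M) = M*M = M**2)
B(q) = 3 (B(q) = 8 - ((-4 + 3) + 6) = 8 - (-1 + 6) = 8 - 1*5 = 8 - 5 = 3)
(12*F(5, 1) + B(1)) - 1*(-3898) = (12*1**2 + 3) - 1*(-3898) = (12*1 + 3) + 3898 = (12 + 3) + 3898 = 15 + 3898 = 3913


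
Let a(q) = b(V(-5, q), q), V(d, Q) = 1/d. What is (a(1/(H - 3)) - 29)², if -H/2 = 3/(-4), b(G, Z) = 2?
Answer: 729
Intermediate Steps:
H = 3/2 (H = -6/(-4) = -6*(-1)/4 = -2*(-¾) = 3/2 ≈ 1.5000)
a(q) = 2
(a(1/(H - 3)) - 29)² = (2 - 29)² = (-27)² = 729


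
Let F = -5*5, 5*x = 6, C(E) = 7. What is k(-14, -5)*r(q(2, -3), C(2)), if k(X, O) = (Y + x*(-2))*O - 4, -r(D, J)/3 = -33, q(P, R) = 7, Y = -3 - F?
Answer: -10098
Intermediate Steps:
x = 6/5 (x = (1/5)*6 = 6/5 ≈ 1.2000)
F = -25
Y = 22 (Y = -3 - 1*(-25) = -3 + 25 = 22)
r(D, J) = 99 (r(D, J) = -3*(-33) = 99)
k(X, O) = -4 + 98*O/5 (k(X, O) = (22 + (6/5)*(-2))*O - 4 = (22 - 12/5)*O - 4 = 98*O/5 - 4 = -4 + 98*O/5)
k(-14, -5)*r(q(2, -3), C(2)) = (-4 + (98/5)*(-5))*99 = (-4 - 98)*99 = -102*99 = -10098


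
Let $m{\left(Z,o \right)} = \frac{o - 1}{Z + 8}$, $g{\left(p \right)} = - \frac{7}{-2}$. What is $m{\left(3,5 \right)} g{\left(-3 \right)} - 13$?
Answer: $- \frac{129}{11} \approx -11.727$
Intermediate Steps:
$g{\left(p \right)} = \frac{7}{2}$ ($g{\left(p \right)} = \left(-7\right) \left(- \frac{1}{2}\right) = \frac{7}{2}$)
$m{\left(Z,o \right)} = \frac{-1 + o}{8 + Z}$
$m{\left(3,5 \right)} g{\left(-3 \right)} - 13 = \frac{-1 + 5}{8 + 3} \cdot \frac{7}{2} - 13 = \frac{1}{11} \cdot 4 \cdot \frac{7}{2} - 13 = \frac{4}{11} \cdot \frac{7}{2} - 13 = \frac{14}{11} - 13 = - \frac{129}{11}$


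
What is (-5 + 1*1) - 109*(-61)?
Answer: 6645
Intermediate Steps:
(-5 + 1*1) - 109*(-61) = (-5 + 1) + 6649 = -4 + 6649 = 6645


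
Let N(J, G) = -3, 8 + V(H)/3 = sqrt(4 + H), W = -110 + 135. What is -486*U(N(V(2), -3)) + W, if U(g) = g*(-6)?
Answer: -8723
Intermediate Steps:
W = 25
V(H) = -24 + 3*sqrt(4 + H)
U(g) = -6*g
-486*U(N(V(2), -3)) + W = -(-2916)*(-3) + 25 = -486*18 + 25 = -8748 + 25 = -8723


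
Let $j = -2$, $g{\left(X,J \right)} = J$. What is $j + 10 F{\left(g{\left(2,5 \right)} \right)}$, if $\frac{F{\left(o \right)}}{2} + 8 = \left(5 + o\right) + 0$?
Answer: $38$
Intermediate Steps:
$F{\left(o \right)} = -6 + 2 o$ ($F{\left(o \right)} = -16 + 2 \left(\left(5 + o\right) + 0\right) = -16 + 2 \left(5 + o\right) = -16 + \left(10 + 2 o\right) = -6 + 2 o$)
$j + 10 F{\left(g{\left(2,5 \right)} \right)} = -2 + 10 \left(-6 + 2 \cdot 5\right) = -2 + 10 \left(-6 + 10\right) = -2 + 10 \cdot 4 = -2 + 40 = 38$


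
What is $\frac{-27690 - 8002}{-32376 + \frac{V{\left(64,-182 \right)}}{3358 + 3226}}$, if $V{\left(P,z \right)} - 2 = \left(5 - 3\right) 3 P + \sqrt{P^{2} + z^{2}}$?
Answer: $\frac{1565391442565542}{1419954655673437} + \frac{14687258 \sqrt{9305}}{1419954655673437} \approx 1.1024$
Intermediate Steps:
$V{\left(P,z \right)} = 2 + \sqrt{P^{2} + z^{2}} + 6 P$ ($V{\left(P,z \right)} = 2 + \left(\left(5 - 3\right) 3 P + \sqrt{P^{2} + z^{2}}\right) = 2 + \left(2 \cdot 3 P + \sqrt{P^{2} + z^{2}}\right) = 2 + \left(6 P + \sqrt{P^{2} + z^{2}}\right) = 2 + \left(\sqrt{P^{2} + z^{2}} + 6 P\right) = 2 + \sqrt{P^{2} + z^{2}} + 6 P$)
$\frac{-27690 - 8002}{-32376 + \frac{V{\left(64,-182 \right)}}{3358 + 3226}} = \frac{-27690 - 8002}{-32376 + \frac{2 + \sqrt{64^{2} + \left(-182\right)^{2}} + 6 \cdot 64}{3358 + 3226}} = - \frac{35692}{-32376 + \frac{2 + \sqrt{4096 + 33124} + 384}{6584}} = - \frac{35692}{-32376 + \left(2 + \sqrt{37220} + 384\right) \frac{1}{6584}} = - \frac{35692}{-32376 + \left(2 + 2 \sqrt{9305} + 384\right) \frac{1}{6584}} = - \frac{35692}{-32376 + \left(386 + 2 \sqrt{9305}\right) \frac{1}{6584}} = - \frac{35692}{-32376 + \left(\frac{193}{3292} + \frac{\sqrt{9305}}{3292}\right)} = - \frac{35692}{- \frac{106581599}{3292} + \frac{\sqrt{9305}}{3292}}$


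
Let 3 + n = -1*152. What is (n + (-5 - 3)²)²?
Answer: 8281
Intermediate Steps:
n = -155 (n = -3 - 1*152 = -3 - 152 = -155)
(n + (-5 - 3)²)² = (-155 + (-5 - 3)²)² = (-155 + (-8)²)² = (-155 + 64)² = (-91)² = 8281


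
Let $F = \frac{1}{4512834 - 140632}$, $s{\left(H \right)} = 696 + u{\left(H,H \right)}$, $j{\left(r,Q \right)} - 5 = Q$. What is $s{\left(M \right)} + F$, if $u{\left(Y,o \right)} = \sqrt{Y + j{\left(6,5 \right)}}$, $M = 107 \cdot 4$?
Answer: $\frac{3043052593}{4372202} + \sqrt{438} \approx 716.93$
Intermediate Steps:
$j{\left(r,Q \right)} = 5 + Q$
$M = 428$
$u{\left(Y,o \right)} = \sqrt{10 + Y}$ ($u{\left(Y,o \right)} = \sqrt{Y + \left(5 + 5\right)} = \sqrt{Y + 10} = \sqrt{10 + Y}$)
$s{\left(H \right)} = 696 + \sqrt{10 + H}$
$F = \frac{1}{4372202} \approx 2.2872 \cdot 10^{-7}$
$s{\left(M \right)} + F = \left(696 + \sqrt{10 + 428}\right) + \frac{1}{4372202} = \left(696 + \sqrt{438}\right) + \frac{1}{4372202} = \frac{3043052593}{4372202} + \sqrt{438}$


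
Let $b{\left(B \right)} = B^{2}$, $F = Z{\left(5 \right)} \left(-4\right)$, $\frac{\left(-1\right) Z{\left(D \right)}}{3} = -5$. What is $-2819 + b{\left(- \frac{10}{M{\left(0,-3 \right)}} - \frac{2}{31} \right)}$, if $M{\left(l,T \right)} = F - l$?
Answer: $- \frac{97525763}{34596} \approx -2819.0$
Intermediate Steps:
$Z{\left(D \right)} = 15$ ($Z{\left(D \right)} = \left(-3\right) \left(-5\right) = 15$)
$F = -60$ ($F = 15 \left(-4\right) = -60$)
$M{\left(l,T \right)} = -60 - l$
$-2819 + b{\left(- \frac{10}{M{\left(0,-3 \right)}} - \frac{2}{31} \right)} = -2819 + \left(- \frac{10}{-60 - 0} - \frac{2}{31}\right)^{2} = -2819 + \left(- \frac{10}{-60 + 0} - \frac{2}{31}\right)^{2} = -2819 + \left(- \frac{10}{-60} - \frac{2}{31}\right)^{2} = -2819 + \left(\left(-10\right) \left(- \frac{1}{60}\right) - \frac{2}{31}\right)^{2} = -2819 + \left(\frac{1}{6} - \frac{2}{31}\right)^{2} = -2819 + \left(\frac{19}{186}\right)^{2} = -2819 + \frac{361}{34596} = - \frac{97525763}{34596}$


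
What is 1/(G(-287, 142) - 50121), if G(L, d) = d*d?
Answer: -1/29957 ≈ -3.3381e-5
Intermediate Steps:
G(L, d) = d²
1/(G(-287, 142) - 50121) = 1/(142² - 50121) = 1/(20164 - 50121) = 1/(-29957) = -1/29957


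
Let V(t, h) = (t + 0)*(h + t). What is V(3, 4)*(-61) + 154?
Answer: -1127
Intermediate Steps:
V(t, h) = t*(h + t)
V(3, 4)*(-61) + 154 = (3*(4 + 3))*(-61) + 154 = (3*7)*(-61) + 154 = 21*(-61) + 154 = -1281 + 154 = -1127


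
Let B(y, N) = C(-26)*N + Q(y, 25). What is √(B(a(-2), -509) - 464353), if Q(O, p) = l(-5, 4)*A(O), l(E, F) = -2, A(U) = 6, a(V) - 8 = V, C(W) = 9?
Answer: I*√468946 ≈ 684.8*I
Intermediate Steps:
a(V) = 8 + V
Q(O, p) = -12 (Q(O, p) = -2*6 = -12)
B(y, N) = -12 + 9*N (B(y, N) = 9*N - 12 = -12 + 9*N)
√(B(a(-2), -509) - 464353) = √((-12 + 9*(-509)) - 464353) = √((-12 - 4581) - 464353) = √(-4593 - 464353) = √(-468946) = I*√468946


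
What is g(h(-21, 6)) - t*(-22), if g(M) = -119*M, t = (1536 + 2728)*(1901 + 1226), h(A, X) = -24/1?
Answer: 293340472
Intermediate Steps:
h(A, X) = -24 (h(A, X) = -24*1 = -24)
t = 13333528 (t = 4264*3127 = 13333528)
g(h(-21, 6)) - t*(-22) = -119*(-24) - 13333528*(-22) = 2856 - 1*(-293337616) = 2856 + 293337616 = 293340472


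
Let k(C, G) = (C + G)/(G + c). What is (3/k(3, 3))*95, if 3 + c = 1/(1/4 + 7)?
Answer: 190/29 ≈ 6.5517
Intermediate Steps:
c = -83/29 (c = -3 + 1/(1/4 + 7) = -3 + 1/(¼ + 7) = -3 + 1/(29/4) = -3 + 4/29 = -83/29 ≈ -2.8621)
k(C, G) = (C + G)/(-83/29 + G) (k(C, G) = (C + G)/(G - 83/29) = (C + G)/(-83/29 + G))
(3/k(3, 3))*95 = (3/((29*(3 + 3)/(-83 + 29*3))))*95 = (3/((29*6/(-83 + 87))))*95 = (3/((29*6/4)))*95 = (3/((29*(¼)*6)))*95 = (3/(87/2))*95 = (3*(2/87))*95 = (2/29)*95 = 190/29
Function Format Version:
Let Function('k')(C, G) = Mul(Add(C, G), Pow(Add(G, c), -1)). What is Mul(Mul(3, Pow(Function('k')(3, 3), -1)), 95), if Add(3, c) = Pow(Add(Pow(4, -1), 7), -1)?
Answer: Rational(190, 29) ≈ 6.5517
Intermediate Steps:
c = Rational(-83, 29) (c = Add(-3, Pow(Add(Pow(4, -1), 7), -1)) = Add(-3, Pow(Add(Rational(1, 4), 7), -1)) = Add(-3, Pow(Rational(29, 4), -1)) = Add(-3, Rational(4, 29)) = Rational(-83, 29) ≈ -2.8621)
Function('k')(C, G) = Mul(Pow(Add(Rational(-83, 29), G), -1), Add(C, G)) (Function('k')(C, G) = Mul(Add(C, G), Pow(Add(G, Rational(-83, 29)), -1)) = Mul(Add(C, G), Pow(Add(Rational(-83, 29), G), -1)) = Mul(Pow(Add(Rational(-83, 29), G), -1), Add(C, G)))
Mul(Mul(3, Pow(Function('k')(3, 3), -1)), 95) = Mul(Mul(3, Pow(Mul(29, Pow(Add(-83, Mul(29, 3)), -1), Add(3, 3)), -1)), 95) = Mul(Mul(3, Pow(Mul(29, Pow(Add(-83, 87), -1), 6), -1)), 95) = Mul(Mul(3, Pow(Mul(29, Pow(4, -1), 6), -1)), 95) = Mul(Mul(3, Pow(Mul(29, Rational(1, 4), 6), -1)), 95) = Mul(Mul(3, Pow(Rational(87, 2), -1)), 95) = Mul(Mul(3, Rational(2, 87)), 95) = Mul(Rational(2, 29), 95) = Rational(190, 29)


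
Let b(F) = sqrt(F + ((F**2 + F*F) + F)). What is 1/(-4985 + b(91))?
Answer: -4985/24833481 - 2*sqrt(4186)/24833481 ≈ -0.00020595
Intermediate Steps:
b(F) = sqrt(2*F + 2*F**2) (b(F) = sqrt(F + ((F**2 + F**2) + F)) = sqrt(F + (2*F**2 + F)) = sqrt(F + (F + 2*F**2)) = sqrt(2*F + 2*F**2))
1/(-4985 + b(91)) = 1/(-4985 + sqrt(2)*sqrt(91*(1 + 91))) = 1/(-4985 + sqrt(2)*sqrt(91*92)) = 1/(-4985 + sqrt(2)*sqrt(8372)) = 1/(-4985 + sqrt(2)*(2*sqrt(2093))) = 1/(-4985 + 2*sqrt(4186))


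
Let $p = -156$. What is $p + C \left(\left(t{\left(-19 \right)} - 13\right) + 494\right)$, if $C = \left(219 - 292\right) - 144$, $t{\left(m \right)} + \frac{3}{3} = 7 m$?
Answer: $-75455$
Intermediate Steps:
$t{\left(m \right)} = -1 + 7 m$
$C = -217$ ($C = -73 - 144 = -217$)
$p + C \left(\left(t{\left(-19 \right)} - 13\right) + 494\right) = -156 - 217 \left(\left(\left(-1 + 7 \left(-19\right)\right) - 13\right) + 494\right) = -156 - 217 \left(\left(\left(-1 - 133\right) - 13\right) + 494\right) = -156 - 217 \left(\left(-134 - 13\right) + 494\right) = -156 - 217 \left(-147 + 494\right) = -156 - 75299 = -75455$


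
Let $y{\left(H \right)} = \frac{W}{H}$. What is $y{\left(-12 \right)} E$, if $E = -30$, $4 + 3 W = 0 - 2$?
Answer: $-5$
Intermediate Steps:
$W = -2$ ($W = - \frac{4}{3} + \frac{0 - 2}{3} = - \frac{4}{3} + \frac{1}{3} \left(-2\right) = - \frac{4}{3} - \frac{2}{3} = -2$)
$y{\left(H \right)} = - \frac{2}{H}$
$y{\left(-12 \right)} E = - \frac{2}{-12} \left(-30\right) = \left(-2\right) \left(- \frac{1}{12}\right) \left(-30\right) = \frac{1}{6} \left(-30\right) = -5$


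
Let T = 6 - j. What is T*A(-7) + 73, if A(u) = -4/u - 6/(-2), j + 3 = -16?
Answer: 1136/7 ≈ 162.29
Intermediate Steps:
j = -19 (j = -3 - 16 = -19)
T = 25 (T = 6 - 1*(-19) = 6 + 19 = 25)
A(u) = 3 - 4/u (A(u) = -4/u - 6*(-1/2) = -4/u + 3 = 3 - 4/u)
T*A(-7) + 73 = 25*(3 - 4/(-7)) + 73 = 25*(3 - 4*(-1/7)) + 73 = 25*(3 + 4/7) + 73 = 25*(25/7) + 73 = 625/7 + 73 = 1136/7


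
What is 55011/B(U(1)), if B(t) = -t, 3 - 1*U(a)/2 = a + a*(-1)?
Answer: -18337/2 ≈ -9168.5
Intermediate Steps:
U(a) = 6 (U(a) = 6 - 2*(a + a*(-1)) = 6 - 2*(a - a) = 6 - 2*0 = 6 + 0 = 6)
55011/B(U(1)) = 55011/((-1*6)) = 55011/(-6) = 55011*(-⅙) = -18337/2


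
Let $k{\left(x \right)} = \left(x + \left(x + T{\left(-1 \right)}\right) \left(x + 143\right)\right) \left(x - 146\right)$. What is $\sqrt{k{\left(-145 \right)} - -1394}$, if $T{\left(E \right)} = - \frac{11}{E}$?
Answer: $i \sqrt{34399} \approx 185.47 i$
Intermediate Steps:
$k{\left(x \right)} = \left(-146 + x\right) \left(x + \left(11 + x\right) \left(143 + x\right)\right)$ ($k{\left(x \right)} = \left(x + \left(x - \frac{11}{-1}\right) \left(x + 143\right)\right) \left(x - 146\right) = \left(x + \left(x - -11\right) \left(143 + x\right)\right) \left(-146 + x\right) = \left(x + \left(x + 11\right) \left(143 + x\right)\right) \left(-146 + x\right) = \left(x + \left(11 + x\right) \left(143 + x\right)\right) \left(-146 + x\right) = \left(-146 + x\right) \left(x + \left(11 + x\right) \left(143 + x\right)\right)$)
$\sqrt{k{\left(-145 \right)} - -1394} = \sqrt{\left(-229658 + \left(-145\right)^{3} - -3053265 + 9 \left(-145\right)^{2}\right) - -1394} = \sqrt{\left(-229658 - 3048625 + 3053265 + 9 \cdot 21025\right) + 1394} = \sqrt{\left(-229658 - 3048625 + 3053265 + 189225\right) + 1394} = \sqrt{-35793 + 1394} = \sqrt{-34399} = i \sqrt{34399}$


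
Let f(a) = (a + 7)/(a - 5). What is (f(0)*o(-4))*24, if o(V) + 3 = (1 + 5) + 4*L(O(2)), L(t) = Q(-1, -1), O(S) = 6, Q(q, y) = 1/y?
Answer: 168/5 ≈ 33.600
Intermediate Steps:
f(a) = (7 + a)/(-5 + a)
L(t) = -1 (L(t) = 1/(-1) = -1)
o(V) = -1 (o(V) = -3 + ((1 + 5) + 4*(-1)) = -3 + (6 - 4) = -3 + 2 = -1)
(f(0)*o(-4))*24 = (((7 + 0)/(-5 + 0))*(-1))*24 = ((7/(-5))*(-1))*24 = (-1/5*7*(-1))*24 = -7/5*(-1)*24 = (7/5)*24 = 168/5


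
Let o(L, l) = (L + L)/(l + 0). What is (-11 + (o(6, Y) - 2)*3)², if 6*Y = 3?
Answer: 3025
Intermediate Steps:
Y = ½ (Y = (⅙)*3 = ½ ≈ 0.50000)
o(L, l) = 2*L/l (o(L, l) = (2*L)/l = 2*L/l)
(-11 + (o(6, Y) - 2)*3)² = (-11 + (2*6/(½) - 2)*3)² = (-11 + (2*6*2 - 2)*3)² = (-11 + (24 - 2)*3)² = (-11 + 22*3)² = (-11 + 66)² = 55² = 3025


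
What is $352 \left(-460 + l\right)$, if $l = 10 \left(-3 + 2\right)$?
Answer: $-165440$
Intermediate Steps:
$l = -10$ ($l = 10 \left(-1\right) = -10$)
$352 \left(-460 + l\right) = 352 \left(-460 - 10\right) = 352 \left(-470\right) = -165440$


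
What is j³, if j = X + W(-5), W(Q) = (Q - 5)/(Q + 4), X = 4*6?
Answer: 39304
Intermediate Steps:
X = 24
W(Q) = (-5 + Q)/(4 + Q)
j = 34 (j = 24 + (-5 - 5)/(4 - 5) = 24 - 10/(-1) = 24 - 1*(-10) = 24 + 10 = 34)
j³ = 34³ = 39304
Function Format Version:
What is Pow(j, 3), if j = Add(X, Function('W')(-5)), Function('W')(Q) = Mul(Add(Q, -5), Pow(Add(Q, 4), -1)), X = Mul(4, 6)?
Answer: 39304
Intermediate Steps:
X = 24
Function('W')(Q) = Mul(Pow(Add(4, Q), -1), Add(-5, Q)) (Function('W')(Q) = Mul(Add(-5, Q), Pow(Add(4, Q), -1)) = Mul(Pow(Add(4, Q), -1), Add(-5, Q)))
j = 34 (j = Add(24, Mul(Pow(Add(4, -5), -1), Add(-5, -5))) = Add(24, Mul(Pow(-1, -1), -10)) = Add(24, Mul(-1, -10)) = Add(24, 10) = 34)
Pow(j, 3) = Pow(34, 3) = 39304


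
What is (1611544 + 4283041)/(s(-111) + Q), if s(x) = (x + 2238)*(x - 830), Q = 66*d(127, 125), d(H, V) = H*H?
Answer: -5894585/936993 ≈ -6.2910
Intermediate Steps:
d(H, V) = H²
Q = 1064514 (Q = 66*127² = 66*16129 = 1064514)
s(x) = (-830 + x)*(2238 + x) (s(x) = (2238 + x)*(-830 + x) = (-830 + x)*(2238 + x))
(1611544 + 4283041)/(s(-111) + Q) = (1611544 + 4283041)/((-1857540 + (-111)² + 1408*(-111)) + 1064514) = 5894585/((-1857540 + 12321 - 156288) + 1064514) = 5894585/(-2001507 + 1064514) = 5894585/(-936993) = 5894585*(-1/936993) = -5894585/936993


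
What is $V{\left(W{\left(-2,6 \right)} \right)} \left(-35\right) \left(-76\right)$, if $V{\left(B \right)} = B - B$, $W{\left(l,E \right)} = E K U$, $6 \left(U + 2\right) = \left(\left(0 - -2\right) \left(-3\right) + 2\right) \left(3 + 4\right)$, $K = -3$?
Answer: $0$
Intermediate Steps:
$U = - \frac{20}{3}$ ($U = -2 + \frac{\left(\left(0 - -2\right) \left(-3\right) + 2\right) \left(3 + 4\right)}{6} = -2 + \frac{\left(\left(0 + 2\right) \left(-3\right) + 2\right) 7}{6} = -2 + \frac{\left(2 \left(-3\right) + 2\right) 7}{6} = -2 + \frac{\left(-6 + 2\right) 7}{6} = -2 + \frac{\left(-4\right) 7}{6} = -2 + \frac{1}{6} \left(-28\right) = -2 - \frac{14}{3} = - \frac{20}{3} \approx -6.6667$)
$W{\left(l,E \right)} = 20 E$ ($W{\left(l,E \right)} = E \left(-3\right) \left(- \frac{20}{3}\right) = - 3 E \left(- \frac{20}{3}\right) = 20 E$)
$V{\left(B \right)} = 0$
$V{\left(W{\left(-2,6 \right)} \right)} \left(-35\right) \left(-76\right) = 0 \left(-35\right) \left(-76\right) = 0 \left(-76\right) = 0$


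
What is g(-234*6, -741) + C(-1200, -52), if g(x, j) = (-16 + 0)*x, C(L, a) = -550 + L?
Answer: 20714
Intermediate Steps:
g(x, j) = -16*x
g(-234*6, -741) + C(-1200, -52) = -(-3744)*6 + (-550 - 1200) = -16*(-1404) - 1750 = 22464 - 1750 = 20714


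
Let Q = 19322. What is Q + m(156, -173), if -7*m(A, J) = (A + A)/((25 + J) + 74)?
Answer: 5004554/259 ≈ 19323.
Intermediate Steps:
m(A, J) = -2*A/(7*(99 + J)) (m(A, J) = -(A + A)/(7*((25 + J) + 74)) = -2*A/(7*(99 + J)))
Q + m(156, -173) = 19322 - 2*156/(693 + 7*(-173)) = 19322 - 2*156/(693 - 1211) = 19322 - 2*156/(-518) = 19322 - 2*156*(-1/518) = 19322 + 156/259 = 5004554/259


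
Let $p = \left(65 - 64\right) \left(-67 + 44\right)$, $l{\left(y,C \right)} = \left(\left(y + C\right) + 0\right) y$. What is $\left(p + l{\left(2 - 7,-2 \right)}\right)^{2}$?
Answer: $144$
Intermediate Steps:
$l{\left(y,C \right)} = y \left(C + y\right)$ ($l{\left(y,C \right)} = \left(\left(C + y\right) + 0\right) y = \left(C + y\right) y = y \left(C + y\right)$)
$p = -23$ ($p = 1 \left(-23\right) = -23$)
$\left(p + l{\left(2 - 7,-2 \right)}\right)^{2} = \left(-23 + \left(2 - 7\right) \left(-2 + \left(2 - 7\right)\right)\right)^{2} = \left(-23 - 5 \left(-2 - 5\right)\right)^{2} = \left(-23 - -35\right)^{2} = \left(-23 + 35\right)^{2} = 12^{2} = 144$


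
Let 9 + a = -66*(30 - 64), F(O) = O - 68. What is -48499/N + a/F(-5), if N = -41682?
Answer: -89618843/3042786 ≈ -29.453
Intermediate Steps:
F(O) = -68 + O
a = 2235 (a = -9 - 66*(30 - 64) = -9 - 66*(-34) = -9 + 2244 = 2235)
-48499/N + a/F(-5) = -48499/(-41682) + 2235/(-68 - 5) = -48499*(-1/41682) + 2235/(-73) = 48499/41682 + 2235*(-1/73) = 48499/41682 - 2235/73 = -89618843/3042786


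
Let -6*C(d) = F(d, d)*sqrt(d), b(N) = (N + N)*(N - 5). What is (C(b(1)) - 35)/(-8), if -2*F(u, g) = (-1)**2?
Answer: 35/8 - I*sqrt(2)/48 ≈ 4.375 - 0.029463*I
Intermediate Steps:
F(u, g) = -1/2 (F(u, g) = -1/2*(-1)**2 = -1/2*1 = -1/2)
b(N) = 2*N*(-5 + N) (b(N) = (2*N)*(-5 + N) = 2*N*(-5 + N))
C(d) = sqrt(d)/12 (C(d) = -(-1)*sqrt(d)/12 = sqrt(d)/12)
(C(b(1)) - 35)/(-8) = (sqrt(2*1*(-5 + 1))/12 - 35)/(-8) = (sqrt(2*1*(-4))/12 - 35)*(-1/8) = (sqrt(-8)/12 - 35)*(-1/8) = ((2*I*sqrt(2))/12 - 35)*(-1/8) = (I*sqrt(2)/6 - 35)*(-1/8) = (-35 + I*sqrt(2)/6)*(-1/8) = 35/8 - I*sqrt(2)/48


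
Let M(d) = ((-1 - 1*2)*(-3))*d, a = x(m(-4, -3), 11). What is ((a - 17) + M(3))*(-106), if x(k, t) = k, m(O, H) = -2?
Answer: -848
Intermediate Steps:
a = -2
M(d) = 9*d (M(d) = ((-1 - 2)*(-3))*d = (-3*(-3))*d = 9*d)
((a - 17) + M(3))*(-106) = ((-2 - 17) + 9*3)*(-106) = (-19 + 27)*(-106) = 8*(-106) = -848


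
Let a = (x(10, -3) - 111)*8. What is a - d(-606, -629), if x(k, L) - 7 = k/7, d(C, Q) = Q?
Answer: -1341/7 ≈ -191.57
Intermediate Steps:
x(k, L) = 7 + k/7
a = -5744/7 (a = ((7 + (⅐)*10) - 111)*8 = ((7 + 10/7) - 111)*8 = (59/7 - 111)*8 = -718/7*8 = -5744/7 ≈ -820.57)
a - d(-606, -629) = -5744/7 - 1*(-629) = -5744/7 + 629 = -1341/7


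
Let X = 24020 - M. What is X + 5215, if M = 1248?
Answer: 27987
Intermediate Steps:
X = 22772 (X = 24020 - 1*1248 = 24020 - 1248 = 22772)
X + 5215 = 22772 + 5215 = 27987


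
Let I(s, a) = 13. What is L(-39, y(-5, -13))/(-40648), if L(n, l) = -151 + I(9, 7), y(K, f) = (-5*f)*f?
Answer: 69/20324 ≈ 0.0033950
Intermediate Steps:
y(K, f) = -5*f²
L(n, l) = -138 (L(n, l) = -151 + 13 = -138)
L(-39, y(-5, -13))/(-40648) = -138/(-40648) = -138*(-1/40648) = 69/20324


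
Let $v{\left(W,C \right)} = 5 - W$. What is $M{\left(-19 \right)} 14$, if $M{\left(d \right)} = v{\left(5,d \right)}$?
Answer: $0$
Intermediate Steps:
$M{\left(d \right)} = 0$ ($M{\left(d \right)} = 5 - 5 = 0$)
$M{\left(-19 \right)} 14 = 0 \cdot 14 = 0$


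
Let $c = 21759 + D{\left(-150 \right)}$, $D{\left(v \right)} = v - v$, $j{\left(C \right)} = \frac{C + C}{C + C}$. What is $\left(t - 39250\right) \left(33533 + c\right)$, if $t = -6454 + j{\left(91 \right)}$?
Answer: $-2527010276$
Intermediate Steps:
$j{\left(C \right)} = 1$ ($j{\left(C \right)} = \frac{2 C}{2 C} = 2 C \frac{1}{2 C} = 1$)
$D{\left(v \right)} = 0$
$t = -6453$ ($t = -6454 + 1 = -6453$)
$c = 21759$ ($c = 21759 + 0 = 21759$)
$\left(t - 39250\right) \left(33533 + c\right) = \left(-6453 - 39250\right) \left(33533 + 21759\right) = \left(-45703\right) 55292 = -2527010276$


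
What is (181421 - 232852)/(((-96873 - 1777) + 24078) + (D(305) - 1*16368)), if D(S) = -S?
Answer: 51431/91245 ≈ 0.56366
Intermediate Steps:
(181421 - 232852)/(((-96873 - 1777) + 24078) + (D(305) - 1*16368)) = (181421 - 232852)/(((-96873 - 1777) + 24078) + (-1*305 - 1*16368)) = -51431/((-98650 + 24078) + (-305 - 16368)) = -51431/(-74572 - 16673) = -51431/(-91245) = -51431*(-1/91245) = 51431/91245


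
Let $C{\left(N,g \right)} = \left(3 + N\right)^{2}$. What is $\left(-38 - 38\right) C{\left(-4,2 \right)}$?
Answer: $-76$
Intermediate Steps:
$\left(-38 - 38\right) C{\left(-4,2 \right)} = \left(-38 - 38\right) \left(3 - 4\right)^{2} = - 76 \left(-1\right)^{2} = \left(-76\right) 1 = -76$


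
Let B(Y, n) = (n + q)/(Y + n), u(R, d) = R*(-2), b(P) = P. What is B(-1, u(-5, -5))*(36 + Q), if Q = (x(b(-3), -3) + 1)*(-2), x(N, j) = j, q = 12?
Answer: 880/9 ≈ 97.778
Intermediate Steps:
u(R, d) = -2*R
B(Y, n) = (12 + n)/(Y + n) (B(Y, n) = (n + 12)/(Y + n) = (12 + n)/(Y + n))
Q = 4 (Q = (-3 + 1)*(-2) = -2*(-2) = 4)
B(-1, u(-5, -5))*(36 + Q) = ((12 - 2*(-5))/(-1 - 2*(-5)))*(36 + 4) = ((12 + 10)/(-1 + 10))*40 = (22/9)*40 = 880/9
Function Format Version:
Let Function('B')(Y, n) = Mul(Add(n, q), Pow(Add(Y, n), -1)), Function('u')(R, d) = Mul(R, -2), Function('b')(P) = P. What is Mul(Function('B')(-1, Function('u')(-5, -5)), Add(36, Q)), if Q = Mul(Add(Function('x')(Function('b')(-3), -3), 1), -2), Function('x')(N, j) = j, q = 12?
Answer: Rational(880, 9) ≈ 97.778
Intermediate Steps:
Function('u')(R, d) = Mul(-2, R)
Function('B')(Y, n) = Mul(Pow(Add(Y, n), -1), Add(12, n)) (Function('B')(Y, n) = Mul(Add(n, 12), Pow(Add(Y, n), -1)) = Mul(Add(12, n), Pow(Add(Y, n), -1)) = Mul(Pow(Add(Y, n), -1), Add(12, n)))
Q = 4 (Q = Mul(Add(-3, 1), -2) = Mul(-2, -2) = 4)
Mul(Function('B')(-1, Function('u')(-5, -5)), Add(36, Q)) = Mul(Mul(Pow(Add(-1, Mul(-2, -5)), -1), Add(12, Mul(-2, -5))), Add(36, 4)) = Mul(Mul(Pow(Add(-1, 10), -1), Add(12, 10)), 40) = Mul(Mul(Pow(9, -1), 22), 40) = Mul(Mul(Rational(1, 9), 22), 40) = Mul(Rational(22, 9), 40) = Rational(880, 9)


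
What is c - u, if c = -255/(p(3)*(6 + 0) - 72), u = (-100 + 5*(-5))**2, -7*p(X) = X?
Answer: -2718155/174 ≈ -15622.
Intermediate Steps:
p(X) = -X/7
u = 15625 (u = (-100 - 25)**2 = (-125)**2 = 15625)
c = 595/174 (c = -255/((-1/7*3)*(6 + 0) - 72) = -255/(-3/7*6 - 72) = -255/(-18/7 - 72) = -255/(-522/7) = -7/522*(-255) = 595/174 ≈ 3.4195)
c - u = 595/174 - 1*15625 = 595/174 - 15625 = -2718155/174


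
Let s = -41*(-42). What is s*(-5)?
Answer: -8610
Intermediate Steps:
s = 1722
s*(-5) = 1722*(-5) = -8610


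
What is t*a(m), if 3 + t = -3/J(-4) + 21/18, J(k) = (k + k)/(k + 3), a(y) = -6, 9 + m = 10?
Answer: 53/4 ≈ 13.250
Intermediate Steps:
m = 1 (m = -9 + 10 = 1)
J(k) = 2*k/(3 + k) (J(k) = (2*k)/(3 + k) = 2*k/(3 + k))
t = -53/24 (t = -3 + (-3/(2*(-4)/(3 - 4)) + 21/18) = -3 + (-3/(2*(-4)/(-1)) + 21*(1/18)) = -3 + (-3/(2*(-4)*(-1)) + 7/6) = -3 + (-3/8 + 7/6) = -3 + 19/24 = -53/24 ≈ -2.2083)
t*a(m) = -53/24*(-6) = 53/4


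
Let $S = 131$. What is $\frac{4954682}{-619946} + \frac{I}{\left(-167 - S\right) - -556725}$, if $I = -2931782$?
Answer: $- \frac{2287232682493}{172477346471} \approx -13.261$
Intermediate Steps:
$\frac{4954682}{-619946} + \frac{I}{\left(-167 - S\right) - -556725} = \frac{4954682}{-619946} - \frac{2931782}{\left(-167 - 131\right) - -556725} = 4954682 \left(- \frac{1}{619946}\right) - \frac{2931782}{\left(-167 - 131\right) + 556725} = - \frac{2477341}{309973} - \frac{2931782}{-298 + 556725} = - \frac{2477341}{309973} - \frac{2931782}{556427} = - \frac{2287232682493}{172477346471}$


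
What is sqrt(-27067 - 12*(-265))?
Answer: I*sqrt(23887) ≈ 154.55*I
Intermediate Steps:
sqrt(-27067 - 12*(-265)) = sqrt(-27067 + 3180) = sqrt(-23887) = I*sqrt(23887)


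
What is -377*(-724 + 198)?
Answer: 198302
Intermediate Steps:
-377*(-724 + 198) = -377*(-526) = 198302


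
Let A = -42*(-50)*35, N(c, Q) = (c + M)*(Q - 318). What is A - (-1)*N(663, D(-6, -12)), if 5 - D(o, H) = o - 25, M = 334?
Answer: -207654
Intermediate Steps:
D(o, H) = 30 - o (D(o, H) = 5 - (o - 25) = 5 - (-25 + o) = 5 + (25 - o) = 30 - o)
N(c, Q) = (-318 + Q)*(334 + c) (N(c, Q) = (c + 334)*(Q - 318) = (334 + c)*(-318 + Q) = (-318 + Q)*(334 + c))
A = 73500 (A = 2100*35 = 73500)
A - (-1)*N(663, D(-6, -12)) = 73500 - (-1)*(-106212 - 318*663 + 334*(30 - 1*(-6)) + (30 - 1*(-6))*663) = 73500 - (-1)*(-106212 - 210834 + 334*(30 + 6) + (30 + 6)*663) = 73500 - (-1)*(-106212 - 210834 + 334*36 + 36*663) = 73500 - (-1)*(-106212 - 210834 + 12024 + 23868) = 73500 - (-1)*(-281154) = 73500 - 1*281154 = 73500 - 281154 = -207654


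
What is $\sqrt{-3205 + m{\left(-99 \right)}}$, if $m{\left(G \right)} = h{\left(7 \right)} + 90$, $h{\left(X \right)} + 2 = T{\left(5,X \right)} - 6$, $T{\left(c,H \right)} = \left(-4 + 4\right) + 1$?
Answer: $i \sqrt{3122} \approx 55.875 i$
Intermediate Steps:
$T{\left(c,H \right)} = 1$ ($T{\left(c,H \right)} = 0 + 1 = 1$)
$h{\left(X \right)} = -7$ ($h{\left(X \right)} = -2 + \left(1 - 6\right) = -2 - 5 = -7$)
$m{\left(G \right)} = 83$ ($m{\left(G \right)} = -7 + 90 = 83$)
$\sqrt{-3205 + m{\left(-99 \right)}} = \sqrt{-3205 + 83} = \sqrt{-3122} = i \sqrt{3122}$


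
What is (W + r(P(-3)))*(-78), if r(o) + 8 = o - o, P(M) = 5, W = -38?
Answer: 3588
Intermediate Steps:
r(o) = -8 (r(o) = -8 + (o - o) = -8 + 0 = -8)
(W + r(P(-3)))*(-78) = (-38 - 8)*(-78) = -46*(-78) = 3588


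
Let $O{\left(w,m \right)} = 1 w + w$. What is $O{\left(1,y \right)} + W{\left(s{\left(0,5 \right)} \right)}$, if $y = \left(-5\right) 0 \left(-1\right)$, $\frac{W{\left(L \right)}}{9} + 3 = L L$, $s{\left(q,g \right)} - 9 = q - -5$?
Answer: $1739$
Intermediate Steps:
$s{\left(q,g \right)} = 14 + q$ ($s{\left(q,g \right)} = 9 + \left(q - -5\right) = 9 + \left(q + 5\right) = 9 + \left(5 + q\right) = 14 + q$)
$W{\left(L \right)} = -27 + 9 L^{2}$ ($W{\left(L \right)} = -27 + 9 L L = -27 + 9 L^{2}$)
$y = 0$ ($y = 0 \left(-1\right) = 0$)
$O{\left(w,m \right)} = 2 w$ ($O{\left(w,m \right)} = w + w = 2 w$)
$O{\left(1,y \right)} + W{\left(s{\left(0,5 \right)} \right)} = 2 \cdot 1 - \left(27 - 9 \left(14 + 0\right)^{2}\right) = 2 - \left(27 - 9 \cdot 14^{2}\right) = 2 + \left(-27 + 9 \cdot 196\right) = 2 + \left(-27 + 1764\right) = 2 + 1737 = 1739$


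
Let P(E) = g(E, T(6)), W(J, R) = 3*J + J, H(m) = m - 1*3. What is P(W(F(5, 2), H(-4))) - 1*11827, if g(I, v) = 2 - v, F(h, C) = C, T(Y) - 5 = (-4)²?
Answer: -11846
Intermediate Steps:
T(Y) = 21 (T(Y) = 5 + (-4)² = 5 + 16 = 21)
H(m) = -3 + m (H(m) = m - 3 = -3 + m)
W(J, R) = 4*J
P(E) = -19 (P(E) = 2 - 1*21 = 2 - 21 = -19)
P(W(F(5, 2), H(-4))) - 1*11827 = -19 - 1*11827 = -19 - 11827 = -11846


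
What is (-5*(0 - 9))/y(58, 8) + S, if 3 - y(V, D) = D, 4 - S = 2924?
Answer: -2929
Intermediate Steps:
S = -2920 (S = 4 - 1*2924 = 4 - 2924 = -2920)
y(V, D) = 3 - D
(-5*(0 - 9))/y(58, 8) + S = (-5*(0 - 9))/(3 - 1*8) - 2920 = (-5*(-9))/(3 - 8) - 2920 = 45/(-5) - 2920 = 45*(-⅕) - 2920 = -9 - 2920 = -2929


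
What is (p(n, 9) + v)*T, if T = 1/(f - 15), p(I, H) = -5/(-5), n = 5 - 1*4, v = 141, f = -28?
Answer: -142/43 ≈ -3.3023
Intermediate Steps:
n = 1 (n = 5 - 4 = 1)
p(I, H) = 1 (p(I, H) = -5*(-⅕) = 1)
T = -1/43 (T = 1/(-28 - 15) = 1/(-43) = -1/43 ≈ -0.023256)
(p(n, 9) + v)*T = (1 + 141)*(-1/43) = 142*(-1/43) = -142/43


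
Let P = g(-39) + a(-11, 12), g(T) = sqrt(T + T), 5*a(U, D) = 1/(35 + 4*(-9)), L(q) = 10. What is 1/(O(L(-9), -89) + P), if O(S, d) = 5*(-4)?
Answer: -505/12151 - 25*I*sqrt(78)/12151 ≈ -0.04156 - 0.018171*I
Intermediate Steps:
O(S, d) = -20
a(U, D) = -1/5 (a(U, D) = 1/(5*(35 + 4*(-9))) = 1/(5*(35 - 36)) = (1/5)/(-1) = (1/5)*(-1) = -1/5)
g(T) = sqrt(2)*sqrt(T) (g(T) = sqrt(2*T) = sqrt(2)*sqrt(T))
P = -1/5 + I*sqrt(78) (P = sqrt(2)*sqrt(-39) - 1/5 = sqrt(2)*(I*sqrt(39)) - 1/5 = I*sqrt(78) - 1/5 = -1/5 + I*sqrt(78) ≈ -0.2 + 8.8318*I)
1/(O(L(-9), -89) + P) = 1/(-20 + (-1/5 + I*sqrt(78))) = 1/(-101/5 + I*sqrt(78))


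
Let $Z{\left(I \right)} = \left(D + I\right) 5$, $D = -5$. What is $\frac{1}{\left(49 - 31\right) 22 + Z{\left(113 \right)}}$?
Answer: $\frac{1}{936} \approx 0.0010684$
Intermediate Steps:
$Z{\left(I \right)} = -25 + 5 I$ ($Z{\left(I \right)} = \left(-5 + I\right) 5 = -25 + 5 I$)
$\frac{1}{\left(49 - 31\right) 22 + Z{\left(113 \right)}} = \frac{1}{\left(49 - 31\right) 22 + \left(-25 + 5 \cdot 113\right)} = \frac{1}{18 \cdot 22 + \left(-25 + 565\right)} = \frac{1}{396 + 540} = \frac{1}{936}$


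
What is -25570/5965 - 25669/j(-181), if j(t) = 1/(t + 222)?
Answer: -1255552911/1193 ≈ -1.0524e+6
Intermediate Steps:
j(t) = 1/(222 + t)
-25570/5965 - 25669/j(-181) = -25570/5965 - 25669/(1/(222 - 181)) = -25570*1/5965 - 25669/(1/41) = -5114/1193 - 25669/1/41 = -5114/1193 - 25669*41 = -5114/1193 - 1052429 = -1255552911/1193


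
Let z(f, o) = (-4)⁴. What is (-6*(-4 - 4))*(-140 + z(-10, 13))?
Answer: 5568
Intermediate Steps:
z(f, o) = 256
(-6*(-4 - 4))*(-140 + z(-10, 13)) = (-6*(-4 - 4))*(-140 + 256) = -6*(-8)*116 = 48*116 = 5568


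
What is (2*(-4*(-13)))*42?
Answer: 4368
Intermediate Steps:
(2*(-4*(-13)))*42 = (2*52)*42 = 104*42 = 4368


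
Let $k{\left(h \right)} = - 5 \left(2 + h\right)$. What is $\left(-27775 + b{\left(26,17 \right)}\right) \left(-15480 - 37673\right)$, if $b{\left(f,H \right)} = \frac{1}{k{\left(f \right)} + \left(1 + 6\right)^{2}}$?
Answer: $\frac{134345589478}{91} \approx 1.4763 \cdot 10^{9}$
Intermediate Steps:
$k{\left(h \right)} = -10 - 5 h$
$b{\left(f,H \right)} = \frac{1}{39 - 5 f}$ ($b{\left(f,H \right)} = \frac{1}{\left(-10 - 5 f\right) + \left(1 + 6\right)^{2}} = \frac{1}{\left(-10 - 5 f\right) + 7^{2}} = \frac{1}{\left(-10 - 5 f\right) + 49} = \frac{1}{39 - 5 f}$)
$\left(-27775 + b{\left(26,17 \right)}\right) \left(-15480 - 37673\right) = \left(-27775 - \frac{1}{-39 + 5 \cdot 26}\right) \left(-15480 - 37673\right) = \left(-27775 - \frac{1}{-39 + 130}\right) \left(-53153\right) = \left(-27775 - \frac{1}{91}\right) \left(-53153\right) = \left(- \frac{2527526}{91}\right) \left(-53153\right) = \frac{134345589478}{91}$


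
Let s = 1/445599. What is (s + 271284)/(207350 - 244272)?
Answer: -120883879117/16452406278 ≈ -7.3475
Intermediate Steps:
s = 1/445599 ≈ 2.2442e-6
(s + 271284)/(207350 - 244272) = (1/445599 + 271284)/(207350 - 244272) = (120883879117/445599)/(-36922) = (120883879117/445599)*(-1/36922) = -120883879117/16452406278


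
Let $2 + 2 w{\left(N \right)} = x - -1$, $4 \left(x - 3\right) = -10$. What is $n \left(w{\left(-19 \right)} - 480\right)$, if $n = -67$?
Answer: $\frac{128707}{4} \approx 32177.0$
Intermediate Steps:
$x = \frac{1}{2}$ ($x = 3 + \frac{1}{4} \left(-10\right) = 3 - \frac{5}{2} = \frac{1}{2} \approx 0.5$)
$w{\left(N \right)} = - \frac{1}{4}$ ($w{\left(N \right)} = -1 + \frac{\frac{1}{2} - -1}{2} = -1 + \frac{\frac{1}{2} + 1}{2} = -1 + \frac{1}{2} \cdot \frac{3}{2} = -1 + \frac{3}{4} = - \frac{1}{4}$)
$n \left(w{\left(-19 \right)} - 480\right) = - 67 \left(- \frac{1}{4} - 480\right) = \left(-67\right) \left(- \frac{1921}{4}\right) = \frac{128707}{4}$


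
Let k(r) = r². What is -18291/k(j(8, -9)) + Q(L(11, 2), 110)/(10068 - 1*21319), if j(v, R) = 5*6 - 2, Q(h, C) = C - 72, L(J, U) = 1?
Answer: -29403119/1260112 ≈ -23.334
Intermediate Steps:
Q(h, C) = -72 + C
j(v, R) = 28 (j(v, R) = 30 - 2 = 28)
-18291/k(j(8, -9)) + Q(L(11, 2), 110)/(10068 - 1*21319) = -18291/(28²) + (-72 + 110)/(10068 - 1*21319) = -18291/784 + 38/(10068 - 21319) = -18291*1/784 + 38/(-11251) = -2613/112 + 38*(-1/11251) = -2613/112 - 38/11251 = -29403119/1260112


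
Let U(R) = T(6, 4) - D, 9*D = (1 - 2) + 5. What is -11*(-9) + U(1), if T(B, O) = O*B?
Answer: 1103/9 ≈ 122.56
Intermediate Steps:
T(B, O) = B*O
D = 4/9 (D = ((1 - 2) + 5)/9 = (-1 + 5)/9 = (1/9)*4 = 4/9 ≈ 0.44444)
U(R) = 212/9 (U(R) = 6*4 - 1*4/9 = 24 - 4/9 = 212/9)
-11*(-9) + U(1) = -11*(-9) + 212/9 = 99 + 212/9 = 1103/9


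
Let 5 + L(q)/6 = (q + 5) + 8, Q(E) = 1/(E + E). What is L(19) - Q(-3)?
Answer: 973/6 ≈ 162.17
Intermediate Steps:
Q(E) = 1/(2*E)
L(q) = 48 + 6*q (L(q) = -30 + 6*((q + 5) + 8) = -30 + 6*((5 + q) + 8) = -30 + 6*(13 + q) = -30 + (78 + 6*q) = 48 + 6*q)
L(19) - Q(-3) = (48 + 6*19) - 1/(2*(-3)) = (48 + 114) - (-1)/(2*3) = 162 - 1*(-⅙) = 162 + ⅙ = 973/6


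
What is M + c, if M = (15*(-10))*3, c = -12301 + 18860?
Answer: 6109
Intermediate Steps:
c = 6559
M = -450 (M = -150*3 = -450)
M + c = -450 + 6559 = 6109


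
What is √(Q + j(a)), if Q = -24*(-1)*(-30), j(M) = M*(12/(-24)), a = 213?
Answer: I*√3306/2 ≈ 28.749*I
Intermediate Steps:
j(M) = -M/2 (j(M) = M*(12*(-1/24)) = M*(-½) = -M/2)
Q = -720 (Q = 24*(-30) = -720)
√(Q + j(a)) = √(-720 - ½*213) = √(-720 - 213/2) = √(-1653/2) = I*√3306/2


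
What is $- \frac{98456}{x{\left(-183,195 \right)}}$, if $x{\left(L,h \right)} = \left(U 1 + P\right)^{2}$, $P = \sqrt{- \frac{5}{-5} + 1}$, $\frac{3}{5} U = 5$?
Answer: $- \frac{569764872}{368449} + \frac{132915600 \sqrt{2}}{368449} \approx -1036.2$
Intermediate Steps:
$U = \frac{25}{3}$ ($U = \frac{5}{3} \cdot 5 = \frac{25}{3} \approx 8.3333$)
$P = \sqrt{2}$ ($P = \sqrt{\left(-5\right) \left(- \frac{1}{5}\right) + 1} = \sqrt{1 + 1} = \sqrt{2} \approx 1.4142$)
$x{\left(L,h \right)} = \left(\frac{25}{3} + \sqrt{2}\right)^{2}$ ($x{\left(L,h \right)} = \left(\frac{25}{3} \cdot 1 + \sqrt{2}\right)^{2} = \left(\frac{25}{3} + \sqrt{2}\right)^{2}$)
$- \frac{98456}{x{\left(-183,195 \right)}} = - \frac{98456}{\frac{643}{9} + \frac{50 \sqrt{2}}{3}}$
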